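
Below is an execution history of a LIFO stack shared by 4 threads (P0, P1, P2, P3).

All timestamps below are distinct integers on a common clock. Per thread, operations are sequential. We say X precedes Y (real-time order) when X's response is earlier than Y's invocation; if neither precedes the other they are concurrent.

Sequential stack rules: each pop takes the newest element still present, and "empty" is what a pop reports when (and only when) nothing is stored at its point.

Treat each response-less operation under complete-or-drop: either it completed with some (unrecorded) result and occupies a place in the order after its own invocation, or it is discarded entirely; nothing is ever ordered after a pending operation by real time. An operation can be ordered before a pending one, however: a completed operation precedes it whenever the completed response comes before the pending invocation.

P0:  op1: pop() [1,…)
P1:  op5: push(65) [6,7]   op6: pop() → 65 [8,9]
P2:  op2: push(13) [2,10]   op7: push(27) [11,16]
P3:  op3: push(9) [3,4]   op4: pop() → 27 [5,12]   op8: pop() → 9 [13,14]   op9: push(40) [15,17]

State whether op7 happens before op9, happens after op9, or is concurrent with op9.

concurrent

op7 spans [11,16], op9 spans [15,17]
the intervals overlap in both directions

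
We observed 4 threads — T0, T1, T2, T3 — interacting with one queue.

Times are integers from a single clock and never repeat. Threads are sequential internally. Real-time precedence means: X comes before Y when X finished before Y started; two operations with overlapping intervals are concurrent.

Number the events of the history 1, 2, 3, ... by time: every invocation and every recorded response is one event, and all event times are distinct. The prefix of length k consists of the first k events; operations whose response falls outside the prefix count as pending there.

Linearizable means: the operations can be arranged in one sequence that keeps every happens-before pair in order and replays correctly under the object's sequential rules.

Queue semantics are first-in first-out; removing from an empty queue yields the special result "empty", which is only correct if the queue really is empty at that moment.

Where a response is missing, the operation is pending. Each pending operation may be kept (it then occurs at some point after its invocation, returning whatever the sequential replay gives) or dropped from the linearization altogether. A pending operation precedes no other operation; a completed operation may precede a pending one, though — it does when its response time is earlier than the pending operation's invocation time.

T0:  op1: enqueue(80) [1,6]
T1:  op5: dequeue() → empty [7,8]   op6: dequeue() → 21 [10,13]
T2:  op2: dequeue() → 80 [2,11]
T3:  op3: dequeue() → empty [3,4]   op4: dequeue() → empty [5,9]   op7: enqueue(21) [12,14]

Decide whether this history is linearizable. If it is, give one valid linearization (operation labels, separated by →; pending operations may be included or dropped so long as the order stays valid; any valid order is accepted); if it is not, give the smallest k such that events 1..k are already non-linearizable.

linearizable — witness: op1 → op2 → op3 → op4 → op5 → op7 → op6

1. op1 enqueue(80), leaving queue <80>
2. op2 dequeue() → 80, leaving queue <>
3. op3 dequeue() → empty, leaving queue <>
4. op4 dequeue() → empty, leaving queue <>
5. op5 dequeue() → empty, leaving queue <>
6. op7 enqueue(21), leaving queue <21>
7. op6 dequeue() → 21, leaving queue <>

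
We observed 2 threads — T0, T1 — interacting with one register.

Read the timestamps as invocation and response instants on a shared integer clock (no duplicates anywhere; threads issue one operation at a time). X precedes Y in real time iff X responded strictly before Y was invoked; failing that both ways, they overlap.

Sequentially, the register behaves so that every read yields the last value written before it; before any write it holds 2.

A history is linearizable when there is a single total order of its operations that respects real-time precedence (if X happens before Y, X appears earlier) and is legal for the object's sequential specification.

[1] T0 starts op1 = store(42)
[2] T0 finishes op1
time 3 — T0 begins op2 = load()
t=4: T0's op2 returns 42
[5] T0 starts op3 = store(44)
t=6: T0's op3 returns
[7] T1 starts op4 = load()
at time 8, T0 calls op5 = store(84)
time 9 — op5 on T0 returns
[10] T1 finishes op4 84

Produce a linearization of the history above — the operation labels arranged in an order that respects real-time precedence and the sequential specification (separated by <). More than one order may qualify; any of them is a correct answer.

step 1: op1 store(42) — value 42
step 2: op2 load() → 42 — value 42
step 3: op3 store(44) — value 44
step 4: op5 store(84) — value 84
step 5: op4 load() → 84 — value 84

op1 < op2 < op3 < op5 < op4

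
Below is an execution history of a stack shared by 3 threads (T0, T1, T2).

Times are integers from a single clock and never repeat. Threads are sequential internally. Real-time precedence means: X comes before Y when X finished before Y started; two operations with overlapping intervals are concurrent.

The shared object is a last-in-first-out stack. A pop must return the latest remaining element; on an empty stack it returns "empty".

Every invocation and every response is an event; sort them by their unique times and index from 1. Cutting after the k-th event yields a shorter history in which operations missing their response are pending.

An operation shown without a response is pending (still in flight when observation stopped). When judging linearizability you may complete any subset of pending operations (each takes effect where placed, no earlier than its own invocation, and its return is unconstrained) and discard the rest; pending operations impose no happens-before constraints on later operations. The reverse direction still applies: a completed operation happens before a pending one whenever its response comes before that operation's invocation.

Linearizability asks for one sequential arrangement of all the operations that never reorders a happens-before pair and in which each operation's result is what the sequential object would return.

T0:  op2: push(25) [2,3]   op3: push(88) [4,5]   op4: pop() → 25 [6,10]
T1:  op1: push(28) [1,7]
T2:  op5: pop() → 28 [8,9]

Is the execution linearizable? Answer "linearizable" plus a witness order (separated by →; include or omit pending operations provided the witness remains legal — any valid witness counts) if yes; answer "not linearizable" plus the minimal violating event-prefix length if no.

not linearizable — minimal violating prefix: 10 events

already the first 10 events (up to op4's response at time 10) admit no linearization; the first 9 still do
the 5 completed operations admit 7 real-time orders; each fails the stack replay
for example op1, op2, op3, op4, op5 fails at step 4: op4 pop() → 25 is not legal there
for example op1, op2, op3, op5, op4 fails at step 4: op5 pop() → 28 is not legal there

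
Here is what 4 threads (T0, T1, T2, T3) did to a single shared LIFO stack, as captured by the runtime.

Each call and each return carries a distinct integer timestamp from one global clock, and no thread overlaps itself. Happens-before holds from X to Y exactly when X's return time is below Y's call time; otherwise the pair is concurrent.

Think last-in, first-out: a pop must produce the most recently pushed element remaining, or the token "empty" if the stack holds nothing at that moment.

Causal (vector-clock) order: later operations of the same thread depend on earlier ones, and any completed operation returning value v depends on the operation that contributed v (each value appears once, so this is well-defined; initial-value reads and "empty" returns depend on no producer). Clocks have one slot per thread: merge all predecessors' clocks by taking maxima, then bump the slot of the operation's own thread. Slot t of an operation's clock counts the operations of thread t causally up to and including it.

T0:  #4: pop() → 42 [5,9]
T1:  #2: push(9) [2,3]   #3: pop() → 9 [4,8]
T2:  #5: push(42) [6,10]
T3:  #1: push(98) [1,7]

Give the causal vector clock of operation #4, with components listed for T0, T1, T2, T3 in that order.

(1, 0, 1, 0)

#1, invoked 1, has no incoming edges; only T3's bump applies → (0, 0, 0, 1)
#5, invoked 6, has no incoming edges; only T2's bump applies → (0, 0, 1, 0)
#2, invoked 2, has no incoming edges; only T1's bump applies → (0, 1, 0, 0)
#3 (invocation 4): componentwise max over VC(#2)=(0, 1, 0, 0), +1 at T1, giving (0, 2, 0, 0)
#4 (invocation 5): componentwise max over VC(#5)=(0, 0, 1, 0), +1 at T0, giving (1, 0, 1, 0)
target: VC(#4) = (1, 0, 1, 0)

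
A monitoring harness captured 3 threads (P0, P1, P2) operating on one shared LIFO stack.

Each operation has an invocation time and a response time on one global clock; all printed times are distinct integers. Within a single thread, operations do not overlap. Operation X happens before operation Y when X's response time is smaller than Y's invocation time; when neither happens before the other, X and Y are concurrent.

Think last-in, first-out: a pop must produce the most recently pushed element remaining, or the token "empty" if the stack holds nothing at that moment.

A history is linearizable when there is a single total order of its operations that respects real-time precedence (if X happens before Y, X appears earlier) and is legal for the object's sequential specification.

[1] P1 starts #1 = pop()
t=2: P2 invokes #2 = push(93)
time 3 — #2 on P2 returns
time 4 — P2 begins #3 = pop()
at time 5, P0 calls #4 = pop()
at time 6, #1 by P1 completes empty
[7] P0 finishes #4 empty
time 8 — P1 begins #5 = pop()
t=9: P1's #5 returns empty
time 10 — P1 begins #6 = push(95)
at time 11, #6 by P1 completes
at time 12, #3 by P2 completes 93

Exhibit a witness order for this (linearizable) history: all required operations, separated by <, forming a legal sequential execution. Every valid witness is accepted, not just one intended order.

#1 < #2 < #3 < #4 < #5 < #6

step 1: #1 pop() → empty — stack <>
step 2: #2 push(93) — stack <93>
step 3: #3 pop() → 93 — stack <>
step 4: #4 pop() → empty — stack <>
step 5: #5 pop() → empty — stack <>
step 6: #6 push(95) — stack <95>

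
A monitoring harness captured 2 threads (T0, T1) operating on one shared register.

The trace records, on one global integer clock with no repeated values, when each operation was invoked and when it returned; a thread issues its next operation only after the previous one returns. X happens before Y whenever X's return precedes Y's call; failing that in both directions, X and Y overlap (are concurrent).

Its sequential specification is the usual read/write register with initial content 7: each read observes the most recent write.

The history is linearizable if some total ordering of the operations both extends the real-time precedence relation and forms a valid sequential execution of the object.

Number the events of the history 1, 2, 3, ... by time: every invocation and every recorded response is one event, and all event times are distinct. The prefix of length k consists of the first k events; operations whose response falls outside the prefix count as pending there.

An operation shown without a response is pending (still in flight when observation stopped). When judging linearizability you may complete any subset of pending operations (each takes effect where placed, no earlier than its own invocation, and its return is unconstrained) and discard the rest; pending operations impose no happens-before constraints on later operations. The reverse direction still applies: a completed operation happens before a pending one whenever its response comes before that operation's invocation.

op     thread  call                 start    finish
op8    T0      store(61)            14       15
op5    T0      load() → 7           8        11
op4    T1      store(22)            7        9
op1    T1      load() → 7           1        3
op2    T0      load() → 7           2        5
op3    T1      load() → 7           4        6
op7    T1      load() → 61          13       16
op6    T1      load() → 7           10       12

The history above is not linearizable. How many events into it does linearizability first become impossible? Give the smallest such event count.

12

one valid order for events 1..11 is op1, op2, op3, op5, op4:
1. op1 load() → 7, leaving value 7
2. op2 load() → 7, leaving value 7
3. op3 load() → 7, leaving value 7
4. op5 load() → 7, leaving value 7
5. op4 store(22), leaving value 22
once event 12 joins (op6's response, time 12), exhaustive search finds no witness
sample order op1, op2, op3, op4, op5, op6 stalls at step 5 — op5 load() → 7 has no legal effect
sample order op1, op2, op3, op4, op6, op5 stalls at step 5 — op6 load() → 7 has no legal effect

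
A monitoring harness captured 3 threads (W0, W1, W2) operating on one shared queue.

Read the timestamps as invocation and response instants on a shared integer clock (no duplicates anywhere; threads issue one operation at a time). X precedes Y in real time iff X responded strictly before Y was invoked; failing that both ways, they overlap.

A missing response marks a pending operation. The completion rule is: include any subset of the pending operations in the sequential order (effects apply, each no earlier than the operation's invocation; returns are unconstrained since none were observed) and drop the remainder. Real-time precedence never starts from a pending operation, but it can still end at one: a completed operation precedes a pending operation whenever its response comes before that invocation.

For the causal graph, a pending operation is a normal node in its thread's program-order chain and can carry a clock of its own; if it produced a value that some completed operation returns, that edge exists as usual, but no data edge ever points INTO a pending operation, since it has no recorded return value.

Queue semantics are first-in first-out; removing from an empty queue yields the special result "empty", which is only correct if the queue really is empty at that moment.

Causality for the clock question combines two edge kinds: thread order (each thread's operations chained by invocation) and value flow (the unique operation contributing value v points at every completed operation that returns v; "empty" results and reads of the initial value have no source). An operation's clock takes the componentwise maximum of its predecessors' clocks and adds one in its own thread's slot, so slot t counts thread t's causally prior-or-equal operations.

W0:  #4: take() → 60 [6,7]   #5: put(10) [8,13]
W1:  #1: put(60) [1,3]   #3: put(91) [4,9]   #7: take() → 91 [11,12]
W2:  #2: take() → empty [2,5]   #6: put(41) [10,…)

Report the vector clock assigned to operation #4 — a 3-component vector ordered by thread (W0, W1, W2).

(1, 1, 0)

#2, invoked 2, has no incoming edges; only W2's bump applies → (0, 0, 1)
#1, invoked 1, has no incoming edges; only W1's bump applies → (0, 1, 0)
merge at #6 (invoked 10): VC(#2)=(0, 0, 1), own-thread bump on W2 → (0, 0, 2)
merge at #3 (invoked 4): VC(#1)=(0, 1, 0), own-thread bump on W1 → (0, 2, 0)
merge at #4 (invoked 6): VC(#1)=(0, 1, 0), own-thread bump on W0 → (1, 1, 0)
merge at #7 (invoked 11): VC(#3)=(0, 2, 0), own-thread bump on W1 → (0, 3, 0)
merge at #5 (invoked 8): VC(#4)=(1, 1, 0), own-thread bump on W0 → (2, 1, 0)
target: VC(#4) = (1, 1, 0)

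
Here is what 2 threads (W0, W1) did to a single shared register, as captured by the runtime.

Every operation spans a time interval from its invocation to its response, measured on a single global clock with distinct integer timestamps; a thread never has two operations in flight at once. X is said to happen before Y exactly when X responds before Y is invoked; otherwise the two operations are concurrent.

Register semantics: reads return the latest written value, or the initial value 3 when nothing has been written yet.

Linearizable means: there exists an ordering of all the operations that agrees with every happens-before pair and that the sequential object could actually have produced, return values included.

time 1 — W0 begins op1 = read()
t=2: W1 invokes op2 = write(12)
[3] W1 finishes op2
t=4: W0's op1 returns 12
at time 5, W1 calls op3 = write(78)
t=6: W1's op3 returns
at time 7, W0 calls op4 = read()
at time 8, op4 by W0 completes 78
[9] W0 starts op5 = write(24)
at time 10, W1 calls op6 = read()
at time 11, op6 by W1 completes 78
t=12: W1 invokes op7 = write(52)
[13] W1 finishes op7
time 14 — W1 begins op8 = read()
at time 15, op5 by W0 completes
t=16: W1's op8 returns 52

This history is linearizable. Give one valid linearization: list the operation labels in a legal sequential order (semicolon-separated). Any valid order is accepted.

1. op2 write(12), leaving value 12
2. op1 read() → 12, leaving value 12
3. op3 write(78), leaving value 78
4. op4 read() → 78, leaving value 78
5. op6 read() → 78, leaving value 78
6. op5 write(24), leaving value 24
7. op7 write(52), leaving value 52
8. op8 read() → 52, leaving value 52

op2; op1; op3; op4; op6; op5; op7; op8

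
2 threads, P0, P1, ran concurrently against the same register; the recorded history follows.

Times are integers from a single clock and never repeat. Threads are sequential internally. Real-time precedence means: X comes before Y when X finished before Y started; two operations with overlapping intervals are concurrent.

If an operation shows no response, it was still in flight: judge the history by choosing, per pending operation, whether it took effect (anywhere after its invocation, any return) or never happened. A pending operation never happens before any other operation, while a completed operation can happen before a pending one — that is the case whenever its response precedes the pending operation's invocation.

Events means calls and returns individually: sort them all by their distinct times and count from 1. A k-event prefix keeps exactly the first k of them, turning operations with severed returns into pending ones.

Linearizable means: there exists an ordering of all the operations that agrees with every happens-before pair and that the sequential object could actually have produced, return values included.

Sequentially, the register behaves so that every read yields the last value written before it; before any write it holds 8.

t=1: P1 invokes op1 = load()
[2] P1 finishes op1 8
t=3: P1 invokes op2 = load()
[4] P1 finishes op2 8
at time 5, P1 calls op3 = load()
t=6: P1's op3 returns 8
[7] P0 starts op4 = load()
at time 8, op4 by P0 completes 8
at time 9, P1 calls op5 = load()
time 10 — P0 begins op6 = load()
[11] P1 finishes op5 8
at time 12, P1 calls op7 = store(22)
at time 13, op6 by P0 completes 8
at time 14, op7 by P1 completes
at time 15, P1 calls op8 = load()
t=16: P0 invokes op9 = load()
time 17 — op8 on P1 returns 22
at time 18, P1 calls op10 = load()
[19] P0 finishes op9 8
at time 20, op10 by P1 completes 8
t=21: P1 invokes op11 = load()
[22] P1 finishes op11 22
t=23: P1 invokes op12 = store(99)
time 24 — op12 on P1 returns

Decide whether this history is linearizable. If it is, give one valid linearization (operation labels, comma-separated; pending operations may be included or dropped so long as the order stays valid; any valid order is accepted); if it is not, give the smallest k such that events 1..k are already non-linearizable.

not linearizable — minimal violating prefix: 19 events

prefix check: 1..18 passes, 1..19 fails once op9's time-19 response joins
9 completed operations, 6 real-time-consistent orders — every register replay fails
include/drop combinations of the 1 pending operation (op10) were all tried; none helps
take op1, op2, op3, op4, op5, op6, op7, op8, op9 (pending dropped): step 9 already fails, because op9 load() → 8 cannot occur there
take op1, op2, op3, op4, op5, op6, op7, op9, op8 (pending dropped): step 8 already fails, because op9 load() → 8 cannot occur there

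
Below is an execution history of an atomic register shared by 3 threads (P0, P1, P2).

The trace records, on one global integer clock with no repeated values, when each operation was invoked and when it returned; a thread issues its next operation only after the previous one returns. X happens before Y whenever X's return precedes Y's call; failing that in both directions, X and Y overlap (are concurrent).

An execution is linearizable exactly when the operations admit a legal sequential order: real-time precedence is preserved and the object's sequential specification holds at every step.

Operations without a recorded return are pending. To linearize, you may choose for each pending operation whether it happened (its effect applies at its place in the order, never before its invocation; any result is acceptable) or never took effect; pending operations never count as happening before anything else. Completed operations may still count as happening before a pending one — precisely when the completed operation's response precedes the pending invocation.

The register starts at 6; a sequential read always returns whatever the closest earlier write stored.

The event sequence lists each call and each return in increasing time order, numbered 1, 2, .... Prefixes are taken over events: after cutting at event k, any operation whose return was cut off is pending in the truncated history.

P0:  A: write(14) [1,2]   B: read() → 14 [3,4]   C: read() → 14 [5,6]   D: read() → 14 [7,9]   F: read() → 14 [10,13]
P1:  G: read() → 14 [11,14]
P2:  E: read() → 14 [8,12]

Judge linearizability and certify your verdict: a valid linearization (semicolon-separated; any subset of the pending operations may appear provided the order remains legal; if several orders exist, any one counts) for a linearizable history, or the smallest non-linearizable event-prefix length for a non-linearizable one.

1. A write(14), leaving value 14
2. B read() → 14, leaving value 14
3. C read() → 14, leaving value 14
4. D read() → 14, leaving value 14
5. E read() → 14, leaving value 14
6. F read() → 14, leaving value 14
7. G read() → 14, leaving value 14

linearizable — witness: A; B; C; D; E; F; G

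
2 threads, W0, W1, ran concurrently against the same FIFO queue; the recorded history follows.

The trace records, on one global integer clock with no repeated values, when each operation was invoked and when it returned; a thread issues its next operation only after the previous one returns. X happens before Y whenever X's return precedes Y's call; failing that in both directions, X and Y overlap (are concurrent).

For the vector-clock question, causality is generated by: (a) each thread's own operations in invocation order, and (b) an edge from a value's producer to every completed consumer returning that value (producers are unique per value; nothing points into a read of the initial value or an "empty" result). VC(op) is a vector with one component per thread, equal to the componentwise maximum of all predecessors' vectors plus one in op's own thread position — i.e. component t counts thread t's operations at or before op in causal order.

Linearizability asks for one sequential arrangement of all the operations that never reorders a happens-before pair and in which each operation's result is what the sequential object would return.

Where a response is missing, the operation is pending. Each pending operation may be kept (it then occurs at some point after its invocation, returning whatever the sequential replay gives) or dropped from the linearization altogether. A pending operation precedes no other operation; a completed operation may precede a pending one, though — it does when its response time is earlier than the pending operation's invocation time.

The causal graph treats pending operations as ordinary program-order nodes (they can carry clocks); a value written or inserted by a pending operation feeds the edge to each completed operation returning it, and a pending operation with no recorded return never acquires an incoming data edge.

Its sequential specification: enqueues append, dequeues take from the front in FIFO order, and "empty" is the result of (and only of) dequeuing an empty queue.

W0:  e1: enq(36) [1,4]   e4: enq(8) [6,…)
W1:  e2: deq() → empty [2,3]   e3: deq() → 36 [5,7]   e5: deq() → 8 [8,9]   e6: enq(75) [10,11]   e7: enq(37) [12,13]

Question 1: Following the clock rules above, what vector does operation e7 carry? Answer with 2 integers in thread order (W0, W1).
invoked at 2, e2 has no predecessors; its own W1 bump gives (0, 1)
invoked at 1, e1 has no predecessors; its own W0 bump gives (1, 0)
invoked at 6, e4 merges VC(e1)=(1, 0) and bumps W0's slot → (2, 0)
invoked at 5, e3 merges VC(e1)=(1, 0), VC(e2)=(0, 1) and bumps W1's slot → (1, 2)
invoked at 8, e5 merges VC(e3)=(1, 2), VC(e4)=(2, 0) and bumps W1's slot → (2, 3)
invoked at 10, e6 merges VC(e5)=(2, 3) and bumps W1's slot → (2, 4)
invoked at 12, e7 merges VC(e6)=(2, 4) and bumps W1's slot → (2, 5)
target: VC(e7) = (2, 5)

(2, 5)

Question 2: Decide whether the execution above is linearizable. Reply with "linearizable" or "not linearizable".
witness order: e2, e1, e3, e4, e5, e6, e7
after step 1 (e2 deq() → empty): queue <>
after step 2 (e1 enq(36)): queue <36>
after step 3 (e3 deq() → 36): queue <>
after step 4 (e4 enq(8) (pending, included)): queue <8>
after step 5 (e5 deq() → 8): queue <>
after step 6 (e6 enq(75)): queue <75>
after step 7 (e7 enq(37)): queue <75,37>

linearizable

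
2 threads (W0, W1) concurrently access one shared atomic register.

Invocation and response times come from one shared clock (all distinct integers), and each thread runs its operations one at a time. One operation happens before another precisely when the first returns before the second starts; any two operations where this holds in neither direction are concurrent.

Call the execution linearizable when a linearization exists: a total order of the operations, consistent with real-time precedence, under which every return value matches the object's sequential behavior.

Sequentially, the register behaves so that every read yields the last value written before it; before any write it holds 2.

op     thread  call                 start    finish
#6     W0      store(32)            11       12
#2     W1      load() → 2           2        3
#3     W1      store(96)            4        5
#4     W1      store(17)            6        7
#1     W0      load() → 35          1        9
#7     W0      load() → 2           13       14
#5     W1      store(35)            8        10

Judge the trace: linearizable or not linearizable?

not linearizable

the violation lands at event 14, #7's response at time 14: events 1..13 linearize, events 1..14 do not
no legal order exists: 5 real-time-consistent candidates over 7 completed atomic register operations, all rejected
one such order, #1, #2, #3, #4, #5, #6, #7, breaks at step 1 where #1 load() → 35 is illegal
one such order, #2, #1, #3, #4, #5, #6, #7, breaks at step 2 where #1 load() → 35 is illegal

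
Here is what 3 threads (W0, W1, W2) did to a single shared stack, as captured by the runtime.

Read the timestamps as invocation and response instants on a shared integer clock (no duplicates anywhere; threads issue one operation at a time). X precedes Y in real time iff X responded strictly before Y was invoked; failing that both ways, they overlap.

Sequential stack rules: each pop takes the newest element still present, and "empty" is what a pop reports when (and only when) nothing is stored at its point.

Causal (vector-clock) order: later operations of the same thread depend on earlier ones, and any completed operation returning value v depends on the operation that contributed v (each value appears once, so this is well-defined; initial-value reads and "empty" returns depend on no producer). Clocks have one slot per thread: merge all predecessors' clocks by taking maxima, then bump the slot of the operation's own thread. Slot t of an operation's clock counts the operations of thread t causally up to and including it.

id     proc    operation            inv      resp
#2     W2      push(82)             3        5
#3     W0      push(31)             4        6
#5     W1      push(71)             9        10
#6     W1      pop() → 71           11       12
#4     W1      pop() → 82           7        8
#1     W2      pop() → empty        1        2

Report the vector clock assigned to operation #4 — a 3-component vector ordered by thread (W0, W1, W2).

#1 (invocation 1): nothing precedes it; W2's component alone gives (0, 0, 1)
#3 (invocation 4): nothing precedes it; W0's component alone gives (1, 0, 0)
invoked at 3, #2 merges VC(#1)=(0, 0, 1) and bumps W2's slot → (0, 0, 2)
invoked at 7, #4 merges VC(#2)=(0, 0, 2) and bumps W1's slot → (0, 1, 2)
invoked at 9, #5 merges VC(#4)=(0, 1, 2) and bumps W1's slot → (0, 2, 2)
invoked at 11, #6 merges VC(#5)=(0, 2, 2) and bumps W1's slot → (0, 3, 2)
target: VC(#4) = (0, 1, 2)

(0, 1, 2)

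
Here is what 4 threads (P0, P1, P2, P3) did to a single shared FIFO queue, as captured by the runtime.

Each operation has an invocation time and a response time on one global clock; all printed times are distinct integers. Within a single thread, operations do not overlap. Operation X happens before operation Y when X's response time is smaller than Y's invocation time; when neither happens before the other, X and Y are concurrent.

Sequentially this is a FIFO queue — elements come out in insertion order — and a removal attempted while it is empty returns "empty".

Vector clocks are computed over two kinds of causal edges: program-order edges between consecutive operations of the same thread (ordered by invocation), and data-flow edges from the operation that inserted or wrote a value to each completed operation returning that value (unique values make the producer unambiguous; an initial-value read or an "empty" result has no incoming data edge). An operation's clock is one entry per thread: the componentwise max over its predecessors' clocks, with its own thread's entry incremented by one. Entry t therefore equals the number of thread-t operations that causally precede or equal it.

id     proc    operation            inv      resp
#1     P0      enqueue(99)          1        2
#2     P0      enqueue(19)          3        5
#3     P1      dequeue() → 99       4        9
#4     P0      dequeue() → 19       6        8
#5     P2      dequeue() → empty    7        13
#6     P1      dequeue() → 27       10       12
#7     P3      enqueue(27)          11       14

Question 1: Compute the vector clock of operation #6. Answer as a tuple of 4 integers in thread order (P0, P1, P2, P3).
no predecessors for #7 (invoked 11): P3 increments from zero → (0, 0, 0, 1)
no predecessors for #5 (invoked 7): P2 increments from zero → (0, 0, 1, 0)
no predecessors for #1 (invoked 1): P0 increments from zero → (1, 0, 0, 0)
invoked at 4, #3 merges VC(#1)=(1, 0, 0, 0) and bumps P1's slot → (1, 1, 0, 0)
invoked at 3, #2 merges VC(#1)=(1, 0, 0, 0) and bumps P0's slot → (2, 0, 0, 0)
invoked at 6, #4 merges VC(#2)=(2, 0, 0, 0) and bumps P0's slot → (3, 0, 0, 0)
invoked at 10, #6 merges VC(#3)=(1, 1, 0, 0), VC(#7)=(0, 0, 0, 1) and bumps P1's slot → (1, 2, 0, 1)
target: VC(#6) = (1, 2, 0, 1)

(1, 2, 0, 1)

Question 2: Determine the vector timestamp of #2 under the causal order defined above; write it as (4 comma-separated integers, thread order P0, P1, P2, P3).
VC(#7, invoked at 11): no causal predecessors; +1 on P3 → (0, 0, 0, 1)
VC(#5, invoked at 7): no causal predecessors; +1 on P2 → (0, 0, 1, 0)
VC(#1, invoked at 1): no causal predecessors; +1 on P0 → (1, 0, 0, 0)
merge at #3 (invoked 4): VC(#1)=(1, 0, 0, 0), own-thread bump on P1 → (1, 1, 0, 0)
merge at #2 (invoked 3): VC(#1)=(1, 0, 0, 0), own-thread bump on P0 → (2, 0, 0, 0)
merge at #4 (invoked 6): VC(#2)=(2, 0, 0, 0), own-thread bump on P0 → (3, 0, 0, 0)
merge at #6 (invoked 10): VC(#3)=(1, 1, 0, 0), VC(#7)=(0, 0, 0, 1), own-thread bump on P1 → (1, 2, 0, 1)
target: VC(#2) = (2, 0, 0, 0)

(2, 0, 0, 0)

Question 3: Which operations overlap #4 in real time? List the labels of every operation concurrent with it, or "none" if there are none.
#4 runs from 6 to 8; window-overlapping ops are concurrent
#1 [1,2]: before
#2 [3,5]: before
#3 [4,9]: concurrent
#5 [7,13]: concurrent
#6 [10,12]: after
#7 [11,14]: after

#3, #5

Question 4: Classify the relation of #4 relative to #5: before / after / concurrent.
#4 spans [6,8], #5 spans [7,13]
the intervals overlap in both directions

concurrent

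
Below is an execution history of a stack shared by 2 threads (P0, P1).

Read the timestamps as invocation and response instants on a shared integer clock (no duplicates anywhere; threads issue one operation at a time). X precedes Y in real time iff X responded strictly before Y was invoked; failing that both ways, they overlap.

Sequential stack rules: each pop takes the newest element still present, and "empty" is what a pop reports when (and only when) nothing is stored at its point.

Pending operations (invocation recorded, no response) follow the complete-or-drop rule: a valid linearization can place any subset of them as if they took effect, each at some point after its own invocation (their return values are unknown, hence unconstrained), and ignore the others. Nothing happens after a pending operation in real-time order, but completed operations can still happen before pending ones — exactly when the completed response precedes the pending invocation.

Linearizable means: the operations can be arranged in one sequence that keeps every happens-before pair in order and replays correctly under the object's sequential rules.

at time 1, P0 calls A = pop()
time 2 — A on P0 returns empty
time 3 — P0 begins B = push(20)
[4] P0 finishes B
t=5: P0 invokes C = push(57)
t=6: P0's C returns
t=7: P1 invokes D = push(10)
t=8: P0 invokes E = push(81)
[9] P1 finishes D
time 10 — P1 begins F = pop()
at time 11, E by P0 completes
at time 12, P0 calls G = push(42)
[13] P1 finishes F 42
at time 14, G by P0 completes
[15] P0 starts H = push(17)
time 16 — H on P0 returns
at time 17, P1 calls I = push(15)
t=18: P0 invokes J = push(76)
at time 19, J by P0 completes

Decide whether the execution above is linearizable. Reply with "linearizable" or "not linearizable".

linearizable

a witness: A, B, C, D, E, G, F, H, I, J
1. A pop() → empty, leaving stack <>
2. B push(20), leaving stack <20>
3. C push(57), leaving stack <20,57>
4. D push(10), leaving stack <20,57,10>
5. E push(81), leaving stack <20,57,10,81>
6. G push(42), leaving stack <20,57,10,81,42>
7. F pop() → 42, leaving stack <20,57,10,81>
8. H push(17), leaving stack <20,57,10,81,17>
9. I push(15) (pending, included), leaving stack <20,57,10,81,17,15>
10. J push(76), leaving stack <20,57,10,81,17,15,76>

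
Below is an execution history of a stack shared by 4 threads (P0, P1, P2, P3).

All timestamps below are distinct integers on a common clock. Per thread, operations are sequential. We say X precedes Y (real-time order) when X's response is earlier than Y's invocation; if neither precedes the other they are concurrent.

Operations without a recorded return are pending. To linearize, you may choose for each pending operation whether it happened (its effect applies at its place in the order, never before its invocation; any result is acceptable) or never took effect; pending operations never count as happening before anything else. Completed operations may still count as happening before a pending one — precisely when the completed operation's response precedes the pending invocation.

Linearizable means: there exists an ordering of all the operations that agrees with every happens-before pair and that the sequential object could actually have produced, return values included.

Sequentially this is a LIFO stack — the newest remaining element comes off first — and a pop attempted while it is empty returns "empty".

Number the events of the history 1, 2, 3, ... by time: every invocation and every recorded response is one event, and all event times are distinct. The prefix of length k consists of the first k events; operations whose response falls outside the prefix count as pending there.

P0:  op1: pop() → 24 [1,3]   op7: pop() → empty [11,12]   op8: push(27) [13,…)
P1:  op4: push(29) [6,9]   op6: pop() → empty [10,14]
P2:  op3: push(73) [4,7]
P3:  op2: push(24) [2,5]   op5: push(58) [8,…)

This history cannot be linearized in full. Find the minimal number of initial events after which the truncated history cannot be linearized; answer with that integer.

events 1..11 are linearizable, e.g. via op2, op1, op3, op4:
step 1: op2 push(24) — stack <24>
step 2: op1 pop() → 24 — stack <>
step 3: op3 push(73) — stack <73>
step 4: op4 push(29) — stack <73,29>
at event 12 (op7's time-12 response) nothing linearizes any more
no completion choice of the 2 pending operations (op5, op6) rescues it — every subset was tried
one such order, op1, op2, op3, op4, op7 (pending dropped), breaks at step 1 where op1 pop() → 24 is illegal
one such order, op1, op2, op4, op3, op7 (pending dropped), breaks at step 1 where op1 pop() → 24 is illegal

12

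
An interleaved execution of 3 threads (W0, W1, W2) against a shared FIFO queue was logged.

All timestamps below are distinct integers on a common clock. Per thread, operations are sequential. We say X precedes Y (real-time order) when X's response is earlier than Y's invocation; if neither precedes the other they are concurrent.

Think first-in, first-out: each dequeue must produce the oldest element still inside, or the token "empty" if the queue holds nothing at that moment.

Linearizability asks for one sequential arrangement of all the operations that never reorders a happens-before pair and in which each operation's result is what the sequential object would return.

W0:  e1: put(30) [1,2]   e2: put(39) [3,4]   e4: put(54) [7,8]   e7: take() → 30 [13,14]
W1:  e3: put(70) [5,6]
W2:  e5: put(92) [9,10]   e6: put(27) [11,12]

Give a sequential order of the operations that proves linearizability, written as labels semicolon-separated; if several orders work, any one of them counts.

step 1: e1 put(30) — queue <30>
step 2: e2 put(39) — queue <30,39>
step 3: e3 put(70) — queue <30,39,70>
step 4: e4 put(54) — queue <30,39,70,54>
step 5: e5 put(92) — queue <30,39,70,54,92>
step 6: e6 put(27) — queue <30,39,70,54,92,27>
step 7: e7 take() → 30 — queue <39,70,54,92,27>

e1; e2; e3; e4; e5; e6; e7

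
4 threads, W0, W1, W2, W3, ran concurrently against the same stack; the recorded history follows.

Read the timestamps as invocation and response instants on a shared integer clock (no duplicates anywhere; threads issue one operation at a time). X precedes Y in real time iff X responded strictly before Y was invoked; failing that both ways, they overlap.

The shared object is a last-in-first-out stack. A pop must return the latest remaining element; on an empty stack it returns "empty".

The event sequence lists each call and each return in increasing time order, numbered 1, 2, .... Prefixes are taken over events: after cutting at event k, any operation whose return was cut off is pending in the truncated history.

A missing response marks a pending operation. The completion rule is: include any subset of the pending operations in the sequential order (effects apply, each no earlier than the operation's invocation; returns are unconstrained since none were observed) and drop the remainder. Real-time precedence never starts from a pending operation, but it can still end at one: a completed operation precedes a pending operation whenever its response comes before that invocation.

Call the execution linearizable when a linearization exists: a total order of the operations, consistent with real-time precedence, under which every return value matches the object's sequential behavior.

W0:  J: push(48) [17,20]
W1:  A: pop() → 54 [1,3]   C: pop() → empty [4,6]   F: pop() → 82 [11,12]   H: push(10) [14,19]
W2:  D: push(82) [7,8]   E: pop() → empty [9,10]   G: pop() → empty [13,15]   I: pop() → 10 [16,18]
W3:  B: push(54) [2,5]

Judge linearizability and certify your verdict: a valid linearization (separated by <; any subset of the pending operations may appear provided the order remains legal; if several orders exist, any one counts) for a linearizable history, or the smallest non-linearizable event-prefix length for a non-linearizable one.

through event 9 a valid linearization exists; event 10 (E responding at time 10) ends that
all 3 real-time-respecting orders fail — 5 completed stack operations, no legal replay
sample order A, B, C, D, E stalls at step 1 — A pop() → 54 has no legal effect
sample order A, C, B, D, E stalls at step 1 — A pop() → 54 has no legal effect

not linearizable — minimal violating prefix: 10 events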